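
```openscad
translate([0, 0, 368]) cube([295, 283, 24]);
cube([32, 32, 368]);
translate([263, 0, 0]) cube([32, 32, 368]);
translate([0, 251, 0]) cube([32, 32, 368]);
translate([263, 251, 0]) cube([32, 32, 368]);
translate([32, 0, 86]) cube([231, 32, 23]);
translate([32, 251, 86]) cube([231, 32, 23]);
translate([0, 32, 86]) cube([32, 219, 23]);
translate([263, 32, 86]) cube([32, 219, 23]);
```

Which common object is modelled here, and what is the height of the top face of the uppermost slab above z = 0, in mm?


A stool. The seat height is 392 mm.

A 295×283×24 slab at z = 368 on four corner posts — a stool. The seat top is 368 + 24 = 392 mm.


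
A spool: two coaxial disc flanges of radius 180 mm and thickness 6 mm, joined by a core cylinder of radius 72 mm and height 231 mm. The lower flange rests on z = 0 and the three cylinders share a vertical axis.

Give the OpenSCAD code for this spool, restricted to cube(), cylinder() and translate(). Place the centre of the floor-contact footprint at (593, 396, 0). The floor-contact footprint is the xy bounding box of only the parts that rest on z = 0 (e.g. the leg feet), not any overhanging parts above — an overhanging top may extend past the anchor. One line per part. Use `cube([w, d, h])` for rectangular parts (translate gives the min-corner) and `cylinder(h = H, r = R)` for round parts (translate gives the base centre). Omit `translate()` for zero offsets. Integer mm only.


translate([593, 396, 0]) cylinder(h = 6, r = 180);
translate([593, 396, 6]) cylinder(h = 231, r = 72);
translate([593, 396, 237]) cylinder(h = 6, r = 180);


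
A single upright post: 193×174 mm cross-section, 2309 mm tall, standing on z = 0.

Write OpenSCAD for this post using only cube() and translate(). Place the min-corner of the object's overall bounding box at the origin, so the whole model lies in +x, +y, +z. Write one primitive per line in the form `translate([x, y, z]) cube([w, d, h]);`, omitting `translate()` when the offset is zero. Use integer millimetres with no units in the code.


cube([193, 174, 2309]);


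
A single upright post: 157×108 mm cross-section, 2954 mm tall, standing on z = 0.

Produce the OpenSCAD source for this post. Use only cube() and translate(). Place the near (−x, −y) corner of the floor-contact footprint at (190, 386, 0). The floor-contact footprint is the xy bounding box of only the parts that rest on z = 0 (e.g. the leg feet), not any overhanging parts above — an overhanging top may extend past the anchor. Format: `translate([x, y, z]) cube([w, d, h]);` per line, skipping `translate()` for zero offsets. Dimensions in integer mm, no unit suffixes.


translate([190, 386, 0]) cube([157, 108, 2954]);


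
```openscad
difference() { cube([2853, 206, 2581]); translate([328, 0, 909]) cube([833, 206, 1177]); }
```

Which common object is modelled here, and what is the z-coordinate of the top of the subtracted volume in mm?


A wall with a window opening. The window head height is 2086 mm.

A wall with a rectangular opening subtracted — a window. Sill at z = 909, opening 1177 mm tall, so the head is at 909 + 1177 = 2086 mm.


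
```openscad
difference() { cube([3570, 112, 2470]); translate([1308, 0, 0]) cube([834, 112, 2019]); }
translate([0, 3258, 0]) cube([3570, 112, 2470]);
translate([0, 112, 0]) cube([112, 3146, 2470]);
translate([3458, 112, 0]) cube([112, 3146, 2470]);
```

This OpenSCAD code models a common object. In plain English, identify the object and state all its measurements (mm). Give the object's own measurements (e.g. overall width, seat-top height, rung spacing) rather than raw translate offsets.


A single room: four walls, each 2470 mm tall and 112 mm thick, enclosing an outside footprint 3570×3370 mm (x × y), no floor or roof. The front and back walls (−y and +y sides) run the full x-width; the side walls fit between their inner faces. A door opening 834 mm wide and 2019 mm tall is cut through the front wall from the floor up, its −x edge 1308 mm from the wall's −x end.


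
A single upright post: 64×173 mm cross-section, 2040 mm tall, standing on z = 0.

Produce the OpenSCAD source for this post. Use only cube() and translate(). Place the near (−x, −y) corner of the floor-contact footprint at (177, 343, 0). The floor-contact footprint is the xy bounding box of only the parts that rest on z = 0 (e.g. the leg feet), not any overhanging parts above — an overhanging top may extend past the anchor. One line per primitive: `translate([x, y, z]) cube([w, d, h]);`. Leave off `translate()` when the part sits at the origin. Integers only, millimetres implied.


translate([177, 343, 0]) cube([64, 173, 2040]);


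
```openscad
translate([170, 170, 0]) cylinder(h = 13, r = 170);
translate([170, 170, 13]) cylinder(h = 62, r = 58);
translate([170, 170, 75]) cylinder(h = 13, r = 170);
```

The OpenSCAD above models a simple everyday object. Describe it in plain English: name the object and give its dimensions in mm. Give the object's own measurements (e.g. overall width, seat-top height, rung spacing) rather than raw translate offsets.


A spool: two coaxial disc flanges of radius 170 mm and thickness 13 mm, joined by a core cylinder of radius 58 mm and height 62 mm. The lower flange rests on z = 0 and the three cylinders share a vertical axis.


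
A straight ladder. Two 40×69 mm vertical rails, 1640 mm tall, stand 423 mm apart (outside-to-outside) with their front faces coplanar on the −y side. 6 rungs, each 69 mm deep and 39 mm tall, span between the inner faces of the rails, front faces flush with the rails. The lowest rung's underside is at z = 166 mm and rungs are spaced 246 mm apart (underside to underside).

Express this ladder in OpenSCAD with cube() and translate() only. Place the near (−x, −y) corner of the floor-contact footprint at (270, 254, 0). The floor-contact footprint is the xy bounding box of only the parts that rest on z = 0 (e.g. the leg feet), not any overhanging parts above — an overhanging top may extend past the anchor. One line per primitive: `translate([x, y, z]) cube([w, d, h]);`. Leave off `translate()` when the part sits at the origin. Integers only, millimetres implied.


// rung span = 423 - 2*40 = 343
// rung[k] z = 166 + k*246
translate([270, 254, 0]) cube([40, 69, 1640]);
translate([653, 254, 0]) cube([40, 69, 1640]);
translate([310, 254, 166]) cube([343, 69, 39]);
translate([310, 254, 412]) cube([343, 69, 39]);
translate([310, 254, 658]) cube([343, 69, 39]);
translate([310, 254, 904]) cube([343, 69, 39]);
translate([310, 254, 1150]) cube([343, 69, 39]);
translate([310, 254, 1396]) cube([343, 69, 39]);


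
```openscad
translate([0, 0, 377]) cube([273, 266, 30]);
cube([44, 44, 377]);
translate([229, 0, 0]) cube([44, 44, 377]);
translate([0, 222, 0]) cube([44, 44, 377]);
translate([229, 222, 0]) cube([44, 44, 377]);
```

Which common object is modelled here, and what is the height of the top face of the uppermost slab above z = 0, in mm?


A stool. The seat height is 407 mm.

A 273×266×30 slab at z = 377 on four corner posts — a stool. The seat top is 377 + 30 = 407 mm.


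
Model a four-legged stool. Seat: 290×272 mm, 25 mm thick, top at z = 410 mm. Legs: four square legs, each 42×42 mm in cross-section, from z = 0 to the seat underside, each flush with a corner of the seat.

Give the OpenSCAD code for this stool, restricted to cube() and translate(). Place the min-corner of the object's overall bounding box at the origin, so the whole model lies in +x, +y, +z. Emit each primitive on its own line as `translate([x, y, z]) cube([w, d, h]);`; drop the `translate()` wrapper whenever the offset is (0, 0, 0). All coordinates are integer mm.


translate([0, 0, 385]) cube([290, 272, 25]);
cube([42, 42, 385]);
translate([248, 0, 0]) cube([42, 42, 385]);
translate([0, 230, 0]) cube([42, 42, 385]);
translate([248, 230, 0]) cube([42, 42, 385]);


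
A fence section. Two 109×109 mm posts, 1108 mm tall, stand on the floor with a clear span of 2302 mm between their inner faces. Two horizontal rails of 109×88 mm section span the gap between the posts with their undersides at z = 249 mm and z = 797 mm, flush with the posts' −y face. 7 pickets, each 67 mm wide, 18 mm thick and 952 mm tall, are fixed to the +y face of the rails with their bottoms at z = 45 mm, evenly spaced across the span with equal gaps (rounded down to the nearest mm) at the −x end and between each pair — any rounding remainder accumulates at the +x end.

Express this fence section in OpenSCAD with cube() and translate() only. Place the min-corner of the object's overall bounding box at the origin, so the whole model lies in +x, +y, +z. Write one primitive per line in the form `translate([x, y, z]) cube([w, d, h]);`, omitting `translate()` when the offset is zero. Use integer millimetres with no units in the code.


cube([109, 109, 1108]);
translate([2411, 0, 0]) cube([109, 109, 1108]);
translate([109, 0, 249]) cube([2302, 109, 88]);
translate([109, 0, 797]) cube([2302, 109, 88]);
translate([338, 109, 45]) cube([67, 18, 952]);
translate([634, 109, 45]) cube([67, 18, 952]);
translate([930, 109, 45]) cube([67, 18, 952]);
translate([1226, 109, 45]) cube([67, 18, 952]);
translate([1522, 109, 45]) cube([67, 18, 952]);
translate([1818, 109, 45]) cube([67, 18, 952]);
translate([2114, 109, 45]) cube([67, 18, 952]);


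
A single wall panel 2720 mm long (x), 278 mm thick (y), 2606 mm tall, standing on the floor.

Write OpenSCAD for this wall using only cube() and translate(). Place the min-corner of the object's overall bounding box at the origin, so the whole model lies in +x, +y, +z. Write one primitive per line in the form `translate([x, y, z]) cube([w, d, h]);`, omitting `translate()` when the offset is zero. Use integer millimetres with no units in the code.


cube([2720, 278, 2606]);


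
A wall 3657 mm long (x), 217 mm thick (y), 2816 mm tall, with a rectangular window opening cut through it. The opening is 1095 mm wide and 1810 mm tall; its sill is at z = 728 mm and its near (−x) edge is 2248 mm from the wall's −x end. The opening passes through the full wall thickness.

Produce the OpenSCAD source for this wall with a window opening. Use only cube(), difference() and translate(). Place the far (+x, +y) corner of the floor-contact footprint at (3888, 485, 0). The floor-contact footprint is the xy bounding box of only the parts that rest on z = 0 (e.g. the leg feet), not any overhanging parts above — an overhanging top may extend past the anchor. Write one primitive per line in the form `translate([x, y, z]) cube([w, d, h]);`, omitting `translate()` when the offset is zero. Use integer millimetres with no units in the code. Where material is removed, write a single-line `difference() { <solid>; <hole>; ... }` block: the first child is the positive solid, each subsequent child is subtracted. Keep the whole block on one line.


difference() { translate([231, 268, 0]) cube([3657, 217, 2816]); translate([2479, 268, 728]) cube([1095, 217, 1810]); }


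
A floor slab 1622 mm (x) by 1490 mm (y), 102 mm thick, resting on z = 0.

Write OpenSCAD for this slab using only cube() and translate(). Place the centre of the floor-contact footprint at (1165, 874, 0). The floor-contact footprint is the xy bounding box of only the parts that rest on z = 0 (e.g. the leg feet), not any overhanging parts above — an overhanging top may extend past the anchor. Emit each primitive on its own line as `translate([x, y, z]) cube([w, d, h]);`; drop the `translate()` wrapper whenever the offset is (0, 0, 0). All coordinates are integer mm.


translate([354, 129, 0]) cube([1622, 1490, 102]);


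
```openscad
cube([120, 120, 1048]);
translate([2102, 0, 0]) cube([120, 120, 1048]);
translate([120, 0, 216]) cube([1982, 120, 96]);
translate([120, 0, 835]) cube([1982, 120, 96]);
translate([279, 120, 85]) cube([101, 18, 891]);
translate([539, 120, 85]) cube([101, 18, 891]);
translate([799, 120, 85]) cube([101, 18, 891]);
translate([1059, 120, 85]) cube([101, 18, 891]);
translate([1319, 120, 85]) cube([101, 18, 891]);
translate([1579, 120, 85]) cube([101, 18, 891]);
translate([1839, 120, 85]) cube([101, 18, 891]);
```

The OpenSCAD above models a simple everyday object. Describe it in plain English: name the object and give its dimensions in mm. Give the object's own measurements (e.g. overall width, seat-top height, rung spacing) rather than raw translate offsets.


A fence section. Two 120×120 mm posts, 1048 mm tall, stand on the floor with a clear span of 1982 mm between their inner faces. Two horizontal rails of 120×96 mm section span the gap between the posts with their undersides at z = 216 mm and z = 835 mm, flush with the posts' −y face. 7 pickets, each 101 mm wide, 18 mm thick and 891 mm tall, are fixed to the +y face of the rails with their bottoms at z = 85 mm, spaced across the span with a 159 mm gap after the −x post and between neighbouring pickets, with 162 mm left before the +x post.


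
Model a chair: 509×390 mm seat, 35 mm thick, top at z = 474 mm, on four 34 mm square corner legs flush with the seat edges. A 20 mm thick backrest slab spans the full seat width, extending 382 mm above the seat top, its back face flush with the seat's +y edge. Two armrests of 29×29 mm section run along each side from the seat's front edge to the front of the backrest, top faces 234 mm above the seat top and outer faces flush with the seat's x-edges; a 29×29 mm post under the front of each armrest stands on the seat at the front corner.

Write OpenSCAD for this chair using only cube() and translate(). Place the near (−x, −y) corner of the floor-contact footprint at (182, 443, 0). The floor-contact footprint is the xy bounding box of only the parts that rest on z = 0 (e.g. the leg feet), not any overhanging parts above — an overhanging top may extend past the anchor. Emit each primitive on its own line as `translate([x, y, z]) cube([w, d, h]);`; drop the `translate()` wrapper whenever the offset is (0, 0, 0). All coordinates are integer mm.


translate([182, 443, 439]) cube([509, 390, 35]);
translate([182, 443, 0]) cube([34, 34, 439]);
translate([657, 443, 0]) cube([34, 34, 439]);
translate([182, 799, 0]) cube([34, 34, 439]);
translate([657, 799, 0]) cube([34, 34, 439]);
translate([182, 813, 474]) cube([509, 20, 382]);
translate([182, 443, 679]) cube([29, 370, 29]);
translate([662, 443, 679]) cube([29, 370, 29]);
translate([182, 443, 474]) cube([29, 29, 205]);
translate([662, 443, 474]) cube([29, 29, 205]);


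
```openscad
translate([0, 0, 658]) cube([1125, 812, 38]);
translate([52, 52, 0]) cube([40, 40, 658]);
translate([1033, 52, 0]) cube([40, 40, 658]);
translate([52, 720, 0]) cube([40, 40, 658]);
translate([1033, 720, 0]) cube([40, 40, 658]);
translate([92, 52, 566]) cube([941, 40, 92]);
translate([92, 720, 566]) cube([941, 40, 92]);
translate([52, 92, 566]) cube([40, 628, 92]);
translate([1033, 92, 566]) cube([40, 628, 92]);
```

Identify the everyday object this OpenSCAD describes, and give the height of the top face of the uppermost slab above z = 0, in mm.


A table. The table height is 696 mm.

A 1125×812×38 slab sits at z = 658 on four 40 mm square posts — a table. The top surface is at 658 + 38 = 696 mm.


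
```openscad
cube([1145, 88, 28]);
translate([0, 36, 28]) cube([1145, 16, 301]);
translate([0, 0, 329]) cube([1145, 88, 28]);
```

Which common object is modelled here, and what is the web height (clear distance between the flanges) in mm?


An I-beam. The web height is 301 mm.

Two wide flanges with a thin centred web — an I-beam. Overall 357 mm minus two 28 mm flanges gives a web of 357 − 2·28 = 301 mm.


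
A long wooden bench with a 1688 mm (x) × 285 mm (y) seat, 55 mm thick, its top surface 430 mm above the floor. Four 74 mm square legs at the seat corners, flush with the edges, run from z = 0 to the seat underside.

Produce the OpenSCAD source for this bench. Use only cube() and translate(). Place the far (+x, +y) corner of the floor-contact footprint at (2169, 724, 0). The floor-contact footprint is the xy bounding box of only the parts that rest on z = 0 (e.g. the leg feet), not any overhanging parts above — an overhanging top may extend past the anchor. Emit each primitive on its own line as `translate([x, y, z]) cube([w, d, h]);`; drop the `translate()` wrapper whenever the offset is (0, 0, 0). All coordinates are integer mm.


// leg_h = 430 − 55 = 375
translate([481, 439, 375]) cube([1688, 285, 55]);
translate([481, 439, 0]) cube([74, 74, 375]);
translate([481, 650, 0]) cube([74, 74, 375]);
translate([2095, 439, 0]) cube([74, 74, 375]);
translate([2095, 650, 0]) cube([74, 74, 375]);


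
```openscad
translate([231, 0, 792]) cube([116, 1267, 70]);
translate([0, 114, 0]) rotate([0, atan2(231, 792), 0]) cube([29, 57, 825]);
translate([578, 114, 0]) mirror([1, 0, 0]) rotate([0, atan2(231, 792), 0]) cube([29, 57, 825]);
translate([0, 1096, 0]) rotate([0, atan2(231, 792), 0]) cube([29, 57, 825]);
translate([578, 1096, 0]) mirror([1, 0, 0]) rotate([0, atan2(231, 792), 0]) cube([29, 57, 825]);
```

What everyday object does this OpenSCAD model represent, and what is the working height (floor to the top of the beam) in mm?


A sawhorse. The overall height is 862 mm.

A beam across two mirrored pairs of raked legs — a sawhorse. The beam's underside is at z = 792 (matching the legs' vertical rise in atan2(231, 792)) and the beam is 70 mm tall, so its top is at 792 + 70 = 862 mm. The raked legs top out at the beam's underside, so that is the highest point.


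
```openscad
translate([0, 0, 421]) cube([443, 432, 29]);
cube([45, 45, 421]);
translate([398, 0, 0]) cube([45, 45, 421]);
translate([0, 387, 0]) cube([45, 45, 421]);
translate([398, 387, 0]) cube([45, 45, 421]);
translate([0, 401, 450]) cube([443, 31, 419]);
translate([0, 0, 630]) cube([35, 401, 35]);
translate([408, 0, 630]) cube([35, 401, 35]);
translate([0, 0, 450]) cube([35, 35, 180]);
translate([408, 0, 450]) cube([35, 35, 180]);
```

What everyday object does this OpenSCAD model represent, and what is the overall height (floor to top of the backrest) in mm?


A chair. The overall height is 869 mm.

A slab on four corner posts with a tall panel at the back — a chair. The seat slab sits at z = 421 with thickness 29, and the 419 mm backrest starts at the seat top, so the overall height is 421 + 29 + 419 = 869 mm.


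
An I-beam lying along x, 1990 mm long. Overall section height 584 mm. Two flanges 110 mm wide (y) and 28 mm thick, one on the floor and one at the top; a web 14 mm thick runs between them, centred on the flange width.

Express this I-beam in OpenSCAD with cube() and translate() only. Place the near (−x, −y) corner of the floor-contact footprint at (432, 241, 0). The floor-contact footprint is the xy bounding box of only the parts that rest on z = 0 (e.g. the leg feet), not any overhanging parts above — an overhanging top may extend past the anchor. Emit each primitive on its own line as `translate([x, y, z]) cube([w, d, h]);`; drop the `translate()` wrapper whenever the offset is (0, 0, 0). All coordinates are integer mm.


translate([432, 241, 0]) cube([1990, 110, 28]);
translate([432, 289, 28]) cube([1990, 14, 528]);
translate([432, 241, 556]) cube([1990, 110, 28]);


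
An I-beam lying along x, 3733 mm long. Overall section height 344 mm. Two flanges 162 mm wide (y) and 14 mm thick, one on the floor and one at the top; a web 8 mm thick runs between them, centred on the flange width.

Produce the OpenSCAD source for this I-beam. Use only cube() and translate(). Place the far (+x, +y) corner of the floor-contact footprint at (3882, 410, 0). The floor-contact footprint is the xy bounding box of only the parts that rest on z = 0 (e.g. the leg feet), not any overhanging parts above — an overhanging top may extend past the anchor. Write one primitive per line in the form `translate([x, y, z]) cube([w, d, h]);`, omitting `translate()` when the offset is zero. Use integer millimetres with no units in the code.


translate([149, 248, 0]) cube([3733, 162, 14]);
translate([149, 325, 14]) cube([3733, 8, 316]);
translate([149, 248, 330]) cube([3733, 162, 14]);


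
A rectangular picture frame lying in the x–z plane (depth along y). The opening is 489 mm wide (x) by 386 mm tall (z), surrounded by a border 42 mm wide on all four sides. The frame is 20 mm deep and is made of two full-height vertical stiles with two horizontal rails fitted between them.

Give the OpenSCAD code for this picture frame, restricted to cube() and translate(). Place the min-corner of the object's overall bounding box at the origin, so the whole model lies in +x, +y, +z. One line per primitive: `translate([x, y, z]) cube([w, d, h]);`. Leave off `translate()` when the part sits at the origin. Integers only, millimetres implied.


cube([42, 20, 470]);
translate([531, 0, 0]) cube([42, 20, 470]);
translate([42, 0, 0]) cube([489, 20, 42]);
translate([42, 0, 428]) cube([489, 20, 42]);


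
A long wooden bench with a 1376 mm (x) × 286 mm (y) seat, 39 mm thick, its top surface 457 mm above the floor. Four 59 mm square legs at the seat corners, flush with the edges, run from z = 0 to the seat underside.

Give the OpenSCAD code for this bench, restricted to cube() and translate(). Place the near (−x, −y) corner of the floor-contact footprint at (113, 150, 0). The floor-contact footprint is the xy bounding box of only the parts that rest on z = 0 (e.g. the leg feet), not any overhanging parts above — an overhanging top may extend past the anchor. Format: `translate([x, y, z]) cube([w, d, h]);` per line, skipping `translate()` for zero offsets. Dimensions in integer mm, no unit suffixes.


translate([113, 150, 418]) cube([1376, 286, 39]);
translate([113, 150, 0]) cube([59, 59, 418]);
translate([113, 377, 0]) cube([59, 59, 418]);
translate([1430, 150, 0]) cube([59, 59, 418]);
translate([1430, 377, 0]) cube([59, 59, 418]);


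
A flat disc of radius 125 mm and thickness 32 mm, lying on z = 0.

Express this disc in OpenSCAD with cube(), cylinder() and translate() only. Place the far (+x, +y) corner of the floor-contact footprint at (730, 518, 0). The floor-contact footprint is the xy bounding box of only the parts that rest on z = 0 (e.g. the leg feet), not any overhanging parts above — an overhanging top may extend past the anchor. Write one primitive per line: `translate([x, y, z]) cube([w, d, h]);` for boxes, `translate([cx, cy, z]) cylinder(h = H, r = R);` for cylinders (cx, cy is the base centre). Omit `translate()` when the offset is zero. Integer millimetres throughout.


translate([605, 393, 0]) cylinder(h = 32, r = 125);


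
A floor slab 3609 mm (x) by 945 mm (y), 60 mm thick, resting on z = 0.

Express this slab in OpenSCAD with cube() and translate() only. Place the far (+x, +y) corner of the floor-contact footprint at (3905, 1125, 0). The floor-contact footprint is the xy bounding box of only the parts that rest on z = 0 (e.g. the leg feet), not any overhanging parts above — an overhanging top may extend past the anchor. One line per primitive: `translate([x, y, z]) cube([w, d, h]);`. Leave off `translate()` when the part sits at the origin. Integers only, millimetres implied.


translate([296, 180, 0]) cube([3609, 945, 60]);


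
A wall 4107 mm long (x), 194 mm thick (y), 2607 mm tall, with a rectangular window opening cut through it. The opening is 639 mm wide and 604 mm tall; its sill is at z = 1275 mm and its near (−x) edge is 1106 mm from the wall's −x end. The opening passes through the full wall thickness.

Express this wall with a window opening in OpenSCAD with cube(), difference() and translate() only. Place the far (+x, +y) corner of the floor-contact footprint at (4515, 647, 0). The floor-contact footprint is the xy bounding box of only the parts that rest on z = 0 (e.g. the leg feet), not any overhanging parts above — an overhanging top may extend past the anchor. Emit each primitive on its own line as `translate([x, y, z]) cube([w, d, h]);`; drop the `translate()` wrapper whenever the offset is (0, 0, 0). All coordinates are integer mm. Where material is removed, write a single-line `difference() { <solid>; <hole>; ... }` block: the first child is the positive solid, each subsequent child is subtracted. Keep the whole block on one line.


difference() { translate([408, 453, 0]) cube([4107, 194, 2607]); translate([1514, 453, 1275]) cube([639, 194, 604]); }


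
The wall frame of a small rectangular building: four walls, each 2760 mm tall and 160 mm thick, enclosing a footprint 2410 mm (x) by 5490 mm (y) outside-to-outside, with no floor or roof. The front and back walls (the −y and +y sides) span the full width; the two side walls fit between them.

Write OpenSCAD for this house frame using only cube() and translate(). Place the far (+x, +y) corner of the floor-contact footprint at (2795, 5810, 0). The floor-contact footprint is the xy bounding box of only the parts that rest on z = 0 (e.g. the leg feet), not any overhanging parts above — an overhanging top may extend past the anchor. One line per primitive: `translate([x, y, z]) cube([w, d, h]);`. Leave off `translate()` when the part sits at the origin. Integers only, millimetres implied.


translate([385, 320, 0]) cube([2410, 160, 2760]);
translate([385, 5650, 0]) cube([2410, 160, 2760]);
translate([385, 480, 0]) cube([160, 5170, 2760]);
translate([2635, 480, 0]) cube([160, 5170, 2760]);


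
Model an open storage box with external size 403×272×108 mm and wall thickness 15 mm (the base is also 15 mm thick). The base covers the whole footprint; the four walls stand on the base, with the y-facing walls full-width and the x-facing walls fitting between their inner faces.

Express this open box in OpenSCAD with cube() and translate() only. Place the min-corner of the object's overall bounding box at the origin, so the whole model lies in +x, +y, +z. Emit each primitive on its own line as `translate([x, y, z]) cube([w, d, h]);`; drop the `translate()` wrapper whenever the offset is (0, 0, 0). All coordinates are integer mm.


cube([403, 272, 15]);
translate([0, 0, 15]) cube([403, 15, 93]);
translate([0, 257, 15]) cube([403, 15, 93]);
translate([0, 15, 15]) cube([15, 242, 93]);
translate([388, 15, 15]) cube([15, 242, 93]);


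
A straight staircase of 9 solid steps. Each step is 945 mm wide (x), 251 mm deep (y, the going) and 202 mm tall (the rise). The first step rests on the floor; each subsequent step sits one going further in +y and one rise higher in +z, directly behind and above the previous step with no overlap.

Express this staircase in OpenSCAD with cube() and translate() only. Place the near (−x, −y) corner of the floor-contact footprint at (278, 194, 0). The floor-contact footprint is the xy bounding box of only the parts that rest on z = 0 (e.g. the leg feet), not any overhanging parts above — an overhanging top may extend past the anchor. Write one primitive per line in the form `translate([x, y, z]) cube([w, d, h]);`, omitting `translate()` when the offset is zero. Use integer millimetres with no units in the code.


translate([278, 194, 0]) cube([945, 251, 202]);
translate([278, 445, 202]) cube([945, 251, 202]);
translate([278, 696, 404]) cube([945, 251, 202]);
translate([278, 947, 606]) cube([945, 251, 202]);
translate([278, 1198, 808]) cube([945, 251, 202]);
translate([278, 1449, 1010]) cube([945, 251, 202]);
translate([278, 1700, 1212]) cube([945, 251, 202]);
translate([278, 1951, 1414]) cube([945, 251, 202]);
translate([278, 2202, 1616]) cube([945, 251, 202]);


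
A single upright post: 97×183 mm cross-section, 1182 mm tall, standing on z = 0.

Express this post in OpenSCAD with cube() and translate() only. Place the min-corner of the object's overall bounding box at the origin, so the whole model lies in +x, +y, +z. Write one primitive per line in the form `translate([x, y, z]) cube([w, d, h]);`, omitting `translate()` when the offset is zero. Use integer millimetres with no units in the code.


cube([97, 183, 1182]);


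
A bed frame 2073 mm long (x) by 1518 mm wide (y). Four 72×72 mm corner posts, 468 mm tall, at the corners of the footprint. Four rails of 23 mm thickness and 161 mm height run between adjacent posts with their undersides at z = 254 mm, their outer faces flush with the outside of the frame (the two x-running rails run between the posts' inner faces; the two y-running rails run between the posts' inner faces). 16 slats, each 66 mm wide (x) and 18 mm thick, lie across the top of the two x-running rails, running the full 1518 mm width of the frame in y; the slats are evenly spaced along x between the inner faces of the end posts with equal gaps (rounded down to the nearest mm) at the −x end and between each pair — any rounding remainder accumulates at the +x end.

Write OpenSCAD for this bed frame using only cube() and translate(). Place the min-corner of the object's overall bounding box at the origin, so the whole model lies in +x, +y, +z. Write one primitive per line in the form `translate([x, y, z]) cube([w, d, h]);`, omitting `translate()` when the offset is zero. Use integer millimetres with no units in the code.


cube([72, 72, 468]);
translate([0, 1446, 0]) cube([72, 72, 468]);
translate([2001, 0, 0]) cube([72, 72, 468]);
translate([2001, 1446, 0]) cube([72, 72, 468]);
translate([72, 0, 254]) cube([1929, 23, 161]);
translate([72, 1495, 254]) cube([1929, 23, 161]);
translate([0, 72, 254]) cube([23, 1374, 161]);
translate([2050, 72, 254]) cube([23, 1374, 161]);
translate([123, 0, 415]) cube([66, 1518, 18]);
translate([240, 0, 415]) cube([66, 1518, 18]);
translate([357, 0, 415]) cube([66, 1518, 18]);
translate([474, 0, 415]) cube([66, 1518, 18]);
translate([591, 0, 415]) cube([66, 1518, 18]);
translate([708, 0, 415]) cube([66, 1518, 18]);
translate([825, 0, 415]) cube([66, 1518, 18]);
translate([942, 0, 415]) cube([66, 1518, 18]);
translate([1059, 0, 415]) cube([66, 1518, 18]);
translate([1176, 0, 415]) cube([66, 1518, 18]);
translate([1293, 0, 415]) cube([66, 1518, 18]);
translate([1410, 0, 415]) cube([66, 1518, 18]);
translate([1527, 0, 415]) cube([66, 1518, 18]);
translate([1644, 0, 415]) cube([66, 1518, 18]);
translate([1761, 0, 415]) cube([66, 1518, 18]);
translate([1878, 0, 415]) cube([66, 1518, 18]);


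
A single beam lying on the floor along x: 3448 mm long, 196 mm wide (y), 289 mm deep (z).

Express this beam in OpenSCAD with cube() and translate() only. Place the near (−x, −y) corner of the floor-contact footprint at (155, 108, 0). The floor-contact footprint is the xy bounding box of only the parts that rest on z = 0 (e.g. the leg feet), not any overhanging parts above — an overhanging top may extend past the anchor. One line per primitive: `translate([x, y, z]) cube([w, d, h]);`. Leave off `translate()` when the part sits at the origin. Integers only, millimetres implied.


translate([155, 108, 0]) cube([3448, 196, 289]);


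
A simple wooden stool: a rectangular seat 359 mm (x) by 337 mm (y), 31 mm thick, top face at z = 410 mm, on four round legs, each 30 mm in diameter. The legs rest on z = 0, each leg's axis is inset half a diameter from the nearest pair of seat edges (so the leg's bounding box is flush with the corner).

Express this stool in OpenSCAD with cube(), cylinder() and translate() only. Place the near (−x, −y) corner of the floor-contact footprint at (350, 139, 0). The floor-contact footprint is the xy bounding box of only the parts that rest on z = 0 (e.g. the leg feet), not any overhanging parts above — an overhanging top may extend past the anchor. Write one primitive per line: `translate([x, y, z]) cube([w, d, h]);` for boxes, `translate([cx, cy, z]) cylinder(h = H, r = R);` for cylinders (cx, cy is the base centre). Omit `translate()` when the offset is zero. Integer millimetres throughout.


translate([350, 139, 379]) cube([359, 337, 31]);
translate([365, 154, 0]) cylinder(h = 379, r = 15);
translate([694, 154, 0]) cylinder(h = 379, r = 15);
translate([365, 461, 0]) cylinder(h = 379, r = 15);
translate([694, 461, 0]) cylinder(h = 379, r = 15);


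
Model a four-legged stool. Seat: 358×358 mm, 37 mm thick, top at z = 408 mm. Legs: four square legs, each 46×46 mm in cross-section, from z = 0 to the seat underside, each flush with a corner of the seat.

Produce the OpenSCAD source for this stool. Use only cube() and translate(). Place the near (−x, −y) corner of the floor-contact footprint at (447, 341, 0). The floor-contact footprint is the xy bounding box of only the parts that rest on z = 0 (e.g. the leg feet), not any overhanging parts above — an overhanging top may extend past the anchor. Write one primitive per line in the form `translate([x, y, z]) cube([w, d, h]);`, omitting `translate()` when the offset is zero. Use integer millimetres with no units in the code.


translate([447, 341, 371]) cube([358, 358, 37]);
translate([447, 341, 0]) cube([46, 46, 371]);
translate([759, 341, 0]) cube([46, 46, 371]);
translate([447, 653, 0]) cube([46, 46, 371]);
translate([759, 653, 0]) cube([46, 46, 371]);


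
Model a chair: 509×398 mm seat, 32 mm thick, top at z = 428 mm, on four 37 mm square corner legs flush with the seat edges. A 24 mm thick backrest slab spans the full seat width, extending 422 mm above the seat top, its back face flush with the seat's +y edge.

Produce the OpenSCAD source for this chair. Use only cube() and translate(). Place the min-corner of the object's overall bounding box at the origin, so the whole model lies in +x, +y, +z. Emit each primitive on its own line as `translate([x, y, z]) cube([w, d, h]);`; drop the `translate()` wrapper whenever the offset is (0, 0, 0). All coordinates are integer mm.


// leg_h = 428 - 32 = 396
translate([0, 0, 396]) cube([509, 398, 32]);
cube([37, 37, 396]);
translate([472, 0, 0]) cube([37, 37, 396]);
translate([0, 361, 0]) cube([37, 37, 396]);
translate([472, 361, 0]) cube([37, 37, 396]);
translate([0, 374, 428]) cube([509, 24, 422]);


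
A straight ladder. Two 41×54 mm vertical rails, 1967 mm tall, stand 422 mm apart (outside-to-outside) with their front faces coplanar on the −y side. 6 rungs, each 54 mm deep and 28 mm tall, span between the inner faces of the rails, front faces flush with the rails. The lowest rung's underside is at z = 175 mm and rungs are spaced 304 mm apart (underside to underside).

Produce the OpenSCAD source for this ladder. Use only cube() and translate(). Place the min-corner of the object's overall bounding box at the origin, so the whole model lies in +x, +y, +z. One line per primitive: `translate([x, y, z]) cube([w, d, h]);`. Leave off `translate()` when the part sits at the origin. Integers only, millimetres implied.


cube([41, 54, 1967]);
translate([381, 0, 0]) cube([41, 54, 1967]);
translate([41, 0, 175]) cube([340, 54, 28]);
translate([41, 0, 479]) cube([340, 54, 28]);
translate([41, 0, 783]) cube([340, 54, 28]);
translate([41, 0, 1087]) cube([340, 54, 28]);
translate([41, 0, 1391]) cube([340, 54, 28]);
translate([41, 0, 1695]) cube([340, 54, 28]);


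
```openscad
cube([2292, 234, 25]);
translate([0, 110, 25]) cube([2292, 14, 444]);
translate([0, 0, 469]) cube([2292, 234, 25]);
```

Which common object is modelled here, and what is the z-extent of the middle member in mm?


An I-beam. The web height is 444 mm.

Two wide flanges with a thin centred web — an I-beam. Overall 494 mm minus two 25 mm flanges gives a web of 494 − 2·25 = 444 mm.


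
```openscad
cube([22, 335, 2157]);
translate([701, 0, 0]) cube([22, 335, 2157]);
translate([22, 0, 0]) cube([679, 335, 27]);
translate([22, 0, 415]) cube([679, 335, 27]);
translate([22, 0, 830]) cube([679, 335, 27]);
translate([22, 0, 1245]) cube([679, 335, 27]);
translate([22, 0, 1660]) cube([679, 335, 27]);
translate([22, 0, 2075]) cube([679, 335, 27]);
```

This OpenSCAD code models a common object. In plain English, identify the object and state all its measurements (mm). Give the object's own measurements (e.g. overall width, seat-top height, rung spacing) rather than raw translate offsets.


An open bookshelf. Two side panels, each 22 mm thick, 335 mm deep and 2157 mm tall, stand 723 mm apart (outside-to-outside). Between them sit 6 shelves, each 27 mm thick and 335 mm deep, spanning the full gap between the sides. The bottom shelf rests on the floor (its underside at z = 0) and the clear gap between one shelf's top and the next shelf's underside is 388 mm.


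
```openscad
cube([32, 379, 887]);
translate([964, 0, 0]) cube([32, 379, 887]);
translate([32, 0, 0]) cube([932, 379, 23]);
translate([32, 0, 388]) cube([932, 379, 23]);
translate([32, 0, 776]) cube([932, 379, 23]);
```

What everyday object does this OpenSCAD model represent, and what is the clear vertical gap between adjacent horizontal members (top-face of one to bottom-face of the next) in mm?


A bookshelf. The clear shelf gap is 365 mm.

Two tall side panels with 3 horizontal boards between them — a bookshelf. The first two shelf undersides are at z = 0 and z = 388; with shelf thickness 23, the clear gap is 388 − 0 − 23 = 365 mm.


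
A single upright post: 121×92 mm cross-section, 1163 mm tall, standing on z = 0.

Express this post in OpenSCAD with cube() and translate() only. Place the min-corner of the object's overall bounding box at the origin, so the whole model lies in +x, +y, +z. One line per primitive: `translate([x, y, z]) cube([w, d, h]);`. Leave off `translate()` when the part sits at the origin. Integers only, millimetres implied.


cube([121, 92, 1163]);


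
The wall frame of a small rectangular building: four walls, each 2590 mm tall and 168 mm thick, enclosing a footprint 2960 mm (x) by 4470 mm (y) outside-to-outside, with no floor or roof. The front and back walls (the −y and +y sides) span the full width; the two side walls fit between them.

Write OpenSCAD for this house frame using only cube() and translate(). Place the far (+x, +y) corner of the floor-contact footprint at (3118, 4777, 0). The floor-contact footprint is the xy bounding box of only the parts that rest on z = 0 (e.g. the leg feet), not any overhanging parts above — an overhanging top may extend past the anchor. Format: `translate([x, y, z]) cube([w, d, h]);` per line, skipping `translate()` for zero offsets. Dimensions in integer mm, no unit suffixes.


translate([158, 307, 0]) cube([2960, 168, 2590]);
translate([158, 4609, 0]) cube([2960, 168, 2590]);
translate([158, 475, 0]) cube([168, 4134, 2590]);
translate([2950, 475, 0]) cube([168, 4134, 2590]);


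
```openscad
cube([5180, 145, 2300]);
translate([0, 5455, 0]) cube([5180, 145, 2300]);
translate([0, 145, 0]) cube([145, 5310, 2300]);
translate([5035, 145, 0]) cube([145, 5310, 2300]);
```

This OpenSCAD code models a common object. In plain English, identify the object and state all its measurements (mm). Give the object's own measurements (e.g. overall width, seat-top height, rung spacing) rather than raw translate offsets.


The wall frame of a small rectangular building: four walls, each 2300 mm tall and 145 mm thick, enclosing a footprint 5180 mm (x) by 5600 mm (y) outside-to-outside, with no floor or roof. The front and back walls (the −y and +y sides) span the full width; the two side walls fit between them.


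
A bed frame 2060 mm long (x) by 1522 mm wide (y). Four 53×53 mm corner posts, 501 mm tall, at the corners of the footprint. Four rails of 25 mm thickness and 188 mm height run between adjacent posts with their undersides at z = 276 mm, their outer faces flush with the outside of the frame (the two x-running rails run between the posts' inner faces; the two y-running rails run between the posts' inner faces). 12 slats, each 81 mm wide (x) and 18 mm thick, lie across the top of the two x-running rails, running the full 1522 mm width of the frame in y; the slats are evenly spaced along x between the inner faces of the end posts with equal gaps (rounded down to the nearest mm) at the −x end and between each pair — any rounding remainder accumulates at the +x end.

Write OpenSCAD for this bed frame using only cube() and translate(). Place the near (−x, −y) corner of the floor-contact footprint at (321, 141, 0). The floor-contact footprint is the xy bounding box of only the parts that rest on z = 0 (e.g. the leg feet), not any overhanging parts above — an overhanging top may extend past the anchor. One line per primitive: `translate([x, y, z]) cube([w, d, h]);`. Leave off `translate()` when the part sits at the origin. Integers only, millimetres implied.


translate([321, 141, 0]) cube([53, 53, 501]);
translate([321, 1610, 0]) cube([53, 53, 501]);
translate([2328, 141, 0]) cube([53, 53, 501]);
translate([2328, 1610, 0]) cube([53, 53, 501]);
translate([374, 141, 276]) cube([1954, 25, 188]);
translate([374, 1638, 276]) cube([1954, 25, 188]);
translate([321, 194, 276]) cube([25, 1416, 188]);
translate([2356, 194, 276]) cube([25, 1416, 188]);
translate([449, 141, 464]) cube([81, 1522, 18]);
translate([605, 141, 464]) cube([81, 1522, 18]);
translate([761, 141, 464]) cube([81, 1522, 18]);
translate([917, 141, 464]) cube([81, 1522, 18]);
translate([1073, 141, 464]) cube([81, 1522, 18]);
translate([1229, 141, 464]) cube([81, 1522, 18]);
translate([1385, 141, 464]) cube([81, 1522, 18]);
translate([1541, 141, 464]) cube([81, 1522, 18]);
translate([1697, 141, 464]) cube([81, 1522, 18]);
translate([1853, 141, 464]) cube([81, 1522, 18]);
translate([2009, 141, 464]) cube([81, 1522, 18]);
translate([2165, 141, 464]) cube([81, 1522, 18]);
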